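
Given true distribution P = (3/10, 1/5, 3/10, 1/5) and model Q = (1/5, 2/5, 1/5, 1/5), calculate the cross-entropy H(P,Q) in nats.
1.4708 nats

Cross-entropy: H(P,Q) = -Σ p(x) log q(x)

Alternatively: H(P,Q) = H(P) + D_KL(P||Q)
H(P) = 1.3662 nats
D_KL(P||Q) = 0.1046 nats

H(P,Q) = 1.3662 + 0.1046 = 1.4708 nats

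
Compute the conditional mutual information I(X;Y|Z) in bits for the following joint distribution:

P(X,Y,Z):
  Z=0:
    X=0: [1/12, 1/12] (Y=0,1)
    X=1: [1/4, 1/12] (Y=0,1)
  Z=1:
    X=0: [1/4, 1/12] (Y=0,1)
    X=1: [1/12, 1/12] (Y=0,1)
0.0441 bits

Conditional mutual information: I(X;Y|Z) = H(X|Z) + H(Y|Z) - H(X,Y|Z)

H(Z) = 1.0000
H(X,Z) = 1.9183 → H(X|Z) = 0.9183
H(Y,Z) = 1.9183 → H(Y|Z) = 0.9183
H(X,Y,Z) = 2.7925 → H(X,Y|Z) = 1.7925

I(X;Y|Z) = 0.9183 + 0.9183 - 1.7925 = 0.0441 bits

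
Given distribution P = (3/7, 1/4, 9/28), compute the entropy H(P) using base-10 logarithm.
0.4667 dits

Shannon entropy is H(X) = -Σ p(x) log p(x).

For P = (3/7, 1/4, 9/28):
H = -3/7 × log_10(3/7) -1/4 × log_10(1/4) -9/28 × log_10(9/28)
H = 0.4667 dits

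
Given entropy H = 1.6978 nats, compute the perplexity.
5.4619

Perplexity is e^H (or exp(H) for natural log).

H = 1.6978 nats
Perplexity = e^1.6978 = 5.4619

Interpretation: The model's uncertainty is equivalent to choosing uniformly among 5.5 options.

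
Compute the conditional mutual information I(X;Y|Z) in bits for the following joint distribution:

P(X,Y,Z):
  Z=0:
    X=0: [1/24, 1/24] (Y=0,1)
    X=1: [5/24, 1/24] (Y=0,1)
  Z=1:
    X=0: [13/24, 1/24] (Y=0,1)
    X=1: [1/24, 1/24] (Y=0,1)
0.0871 bits

Conditional mutual information: I(X;Y|Z) = H(X|Z) + H(Y|Z) - H(X,Y|Z)

H(Z) = 0.9183
H(X,Z) = 1.5511 → H(X|Z) = 0.6328
H(Y,Z) = 1.5511 → H(Y|Z) = 0.6328
H(X,Y,Z) = 2.0968 → H(X,Y|Z) = 1.1785

I(X;Y|Z) = 0.6328 + 0.6328 - 1.1785 = 0.0871 bits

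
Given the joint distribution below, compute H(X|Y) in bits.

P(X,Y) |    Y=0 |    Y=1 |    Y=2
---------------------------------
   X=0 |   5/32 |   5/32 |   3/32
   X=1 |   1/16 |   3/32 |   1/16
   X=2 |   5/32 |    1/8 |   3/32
1.5295 bits

Using the chain rule: H(X|Y) = H(X,Y) - H(Y)

First, compute H(X,Y) = 3.0908 bits

Marginal P(Y) = (3/8, 3/8, 1/4)
H(Y) = 1.5613 bits

H(X|Y) = H(X,Y) - H(Y) = 3.0908 - 1.5613 = 1.5295 bits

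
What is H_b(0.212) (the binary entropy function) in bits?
0.7453 bits

The binary entropy function is:
H(p) = -p log(p) - (1-p) log(1-p)

H(0.212) = -0.212 × log_2(0.212) - 0.788 × log_2(0.788)
H(0.212) = 0.7453 bits

Note: Binary entropy is maximized at p=0.5 (H=1 bit) and minimized at p=0 or p=1 (H=0).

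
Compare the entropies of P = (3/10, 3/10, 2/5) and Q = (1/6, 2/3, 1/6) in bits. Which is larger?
P

Computing entropies in bits:
H(P) = 1.5710
H(Q) = 1.2516

Distribution P has higher entropy.

Intuition: The distribution closer to uniform (more spread out) has higher entropy.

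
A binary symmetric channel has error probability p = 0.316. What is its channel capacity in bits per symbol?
0.1000 bits

For a binary symmetric channel (BSC) with error probability p:
Capacity C = 1 - H(p) bits per symbol

where H(p) = -p log₂(p) - (1-p) log₂(1-p) is the binary entropy function.

H(0.316) = 0.9000 bits
C = 1 - 0.9000 = 0.1000 bits per symbol

This means we can reliably transmit up to 0.1000 bits of information per channel use.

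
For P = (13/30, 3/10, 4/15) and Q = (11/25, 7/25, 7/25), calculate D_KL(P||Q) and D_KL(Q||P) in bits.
D_KL(P||Q) = 0.0015, D_KL(Q||P) = 0.0015

KL divergence is not symmetric: D_KL(P||Q) ≠ D_KL(Q||P) in general.

D_KL(P||Q) = 0.0015 bits
D_KL(Q||P) = 0.0015 bits

In this case they happen to be equal (to 4 decimal places).

This asymmetry is why KL divergence is not a true distance metric.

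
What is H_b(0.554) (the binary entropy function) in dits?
0.2985 dits

The binary entropy function is:
H(p) = -p log(p) - (1-p) log(1-p)

H(0.554) = -0.554 × log_10(0.554) - 0.446 × log_10(0.446)
H(0.554) = 0.2985 dits

Note: Binary entropy is maximized at p=0.5 (H=1 bit) and minimized at p=0 or p=1 (H=0).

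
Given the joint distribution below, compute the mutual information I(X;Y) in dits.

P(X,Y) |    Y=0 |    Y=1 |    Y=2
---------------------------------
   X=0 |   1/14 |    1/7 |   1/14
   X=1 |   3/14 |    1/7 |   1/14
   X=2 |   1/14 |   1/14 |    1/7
0.0286 dits

Mutual information: I(X;Y) = H(X) + H(Y) - H(X,Y)

Marginals:
P(X) = (2/7, 3/7, 2/7), H(X) = 0.4686 dits
P(Y) = (5/14, 5/14, 2/7), H(Y) = 0.4748 dits

Joint entropy: H(X,Y) = 0.9149 dits

I(X;Y) = 0.4686 + 0.4748 - 0.9149 = 0.0286 dits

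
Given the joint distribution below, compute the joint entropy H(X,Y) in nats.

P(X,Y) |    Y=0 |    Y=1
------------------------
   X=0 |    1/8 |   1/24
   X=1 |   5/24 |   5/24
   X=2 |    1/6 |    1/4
1.6911 nats

Joint entropy is H(X,Y) = -Σ_{x,y} p(x,y) log p(x,y).

Summing over all non-zero entries:
H(X,Y) = -[1/8·log_e(1/8) + 1/24·log_e(1/24) + 5/24·log_e(5/24) + 5/24·log_e(5/24) + 1/6·log_e(1/6) + 1/4·log_e(1/4)]
H(X,Y) = 1.6911 nats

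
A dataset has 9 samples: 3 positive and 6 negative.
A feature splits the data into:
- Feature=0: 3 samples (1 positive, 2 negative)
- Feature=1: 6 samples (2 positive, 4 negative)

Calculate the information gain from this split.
0.0000 bits

Information Gain = H(Y) - H(Y|Feature)

Before split:
P(positive) = 3/9 = 0.3333
H(Y) = 0.9183 bits

After split:
Feature=0: H = 0.9183 bits (weight = 3/9)
Feature=1: H = 0.9183 bits (weight = 6/9)
H(Y|Feature) = (3/9)×0.9183 + (6/9)×0.9183 = 0.9183 bits

Information Gain = 0.9183 - 0.9183 = 0.0000 bits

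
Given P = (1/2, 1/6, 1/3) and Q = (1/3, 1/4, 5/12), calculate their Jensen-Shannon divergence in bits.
0.0215 bits

Jensen-Shannon divergence is:
JSD(P||Q) = 0.5 × D_KL(P||M) + 0.5 × D_KL(Q||M)
where M = 0.5 × (P + Q) is the mixture distribution.

M = 0.5 × (1/2, 1/6, 1/3) + 0.5 × (1/3, 1/4, 5/12) = (5/12, 5/24, 3/8)

D_KL(P||M) = 0.0212 bits
D_KL(Q||M) = 0.0218 bits

JSD(P||Q) = 0.5 × 0.0212 + 0.5 × 0.0218 = 0.0215 bits

Unlike KL divergence, JSD is symmetric and bounded: 0 ≤ JSD ≤ log(2).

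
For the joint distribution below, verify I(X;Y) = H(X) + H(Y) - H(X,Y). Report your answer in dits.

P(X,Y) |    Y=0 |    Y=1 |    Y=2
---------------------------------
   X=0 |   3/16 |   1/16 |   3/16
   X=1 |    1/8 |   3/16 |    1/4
I(X;Y) = 0.0155 dits

Mutual information has multiple equivalent forms:
- I(X;Y) = H(X) - H(X|Y)
- I(X;Y) = H(Y) - H(Y|X)
- I(X;Y) = H(X) + H(Y) - H(X,Y)

Computing all quantities:
H(X) = 0.2976, H(Y) = 0.4654, H(X,Y) = 0.7476
H(X|Y) = 0.2821, H(Y|X) = 0.4500

Verification:
H(X) - H(X|Y) = 0.2976 - 0.2821 = 0.0155
H(Y) - H(Y|X) = 0.4654 - 0.4500 = 0.0155
H(X) + H(Y) - H(X,Y) = 0.2976 + 0.4654 - 0.7476 = 0.0155

All forms give I(X;Y) = 0.0155 dits. ✓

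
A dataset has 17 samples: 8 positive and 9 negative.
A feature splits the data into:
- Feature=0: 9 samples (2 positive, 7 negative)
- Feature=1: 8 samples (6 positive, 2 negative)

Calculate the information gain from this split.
0.2111 bits

Information Gain = H(Y) - H(Y|Feature)

Before split:
P(positive) = 8/17 = 0.4706
H(Y) = 0.9975 bits

After split:
Feature=0: H = 0.7642 bits (weight = 9/17)
Feature=1: H = 0.8113 bits (weight = 8/17)
H(Y|Feature) = (9/17)×0.7642 + (8/17)×0.8113 = 0.7864 bits

Information Gain = 0.9975 - 0.7864 = 0.2111 bits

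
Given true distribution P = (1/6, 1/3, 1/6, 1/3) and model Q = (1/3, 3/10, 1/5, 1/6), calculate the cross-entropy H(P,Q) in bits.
2.0918 bits

Cross-entropy: H(P,Q) = -Σ p(x) log q(x)

Alternatively: H(P,Q) = H(P) + D_KL(P||Q)
H(P) = 1.9183 bits
D_KL(P||Q) = 0.1735 bits

H(P,Q) = 1.9183 + 0.1735 = 2.0918 bits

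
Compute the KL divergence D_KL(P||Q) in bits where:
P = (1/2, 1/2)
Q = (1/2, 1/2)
0.0000 bits

KL divergence: D_KL(P||Q) = Σ p(x) log(p(x)/q(x))

Computing term by term:
  x=0: 1/2 × log_2[(1/2)/(1/2)] = 1/2 × 0.0000 = 0.0000
  x=1: 1/2 × log_2[(1/2)/(1/2)] = 1/2 × 0.0000 = 0.0000

D_KL(P||Q) = 0.0000 bits

Note: KL divergence is always non-negative and equals 0 iff P = Q.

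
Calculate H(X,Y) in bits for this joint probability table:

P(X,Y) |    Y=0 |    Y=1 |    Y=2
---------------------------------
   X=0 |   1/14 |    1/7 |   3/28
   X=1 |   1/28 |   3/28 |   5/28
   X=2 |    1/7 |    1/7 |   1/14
3.0531 bits

Joint entropy is H(X,Y) = -Σ_{x,y} p(x,y) log p(x,y).

Summing over all non-zero entries:
H(X,Y) = -[1/14·log_2(1/14) + 1/7·log_2(1/7) + 3/28·log_2(3/28) + 1/28·log_2(1/28) + 3/28·log_2(3/28) + 5/28·log_2(5/28) + 1/7·log_2(1/7) + 1/7·log_2(1/7) + 1/14·log_2(1/14)]
H(X,Y) = 3.0531 bits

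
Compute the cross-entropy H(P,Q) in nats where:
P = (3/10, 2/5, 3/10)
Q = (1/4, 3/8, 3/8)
1.1025 nats

Cross-entropy: H(P,Q) = -Σ p(x) log q(x)

Alternatively: H(P,Q) = H(P) + D_KL(P||Q)
H(P) = 1.0889 nats
D_KL(P||Q) = 0.0136 nats

H(P,Q) = 1.0889 + 0.0136 = 1.1025 nats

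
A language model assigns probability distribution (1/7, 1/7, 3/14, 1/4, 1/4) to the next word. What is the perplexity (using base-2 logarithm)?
4.8512

Perplexity is 2^H (or exp(H) for natural log).

First, H = -Σ p log p = 2.2783 bits
Perplexity = 2^2.2783 = 4.8512

Interpretation: The model's uncertainty is equivalent to choosing uniformly among 4.9 options.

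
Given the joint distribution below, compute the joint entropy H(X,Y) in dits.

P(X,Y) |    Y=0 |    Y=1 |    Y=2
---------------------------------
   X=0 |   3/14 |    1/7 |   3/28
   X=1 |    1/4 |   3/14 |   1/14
0.7438 dits

Joint entropy is H(X,Y) = -Σ_{x,y} p(x,y) log p(x,y).

Summing over all non-zero entries:
H(X,Y) = -[3/14·log_10(3/14) + 1/7·log_10(1/7) + 3/28·log_10(3/28) + 1/4·log_10(1/4) + 3/14·log_10(3/14) + 1/14·log_10(1/14)]
H(X,Y) = 0.7438 dits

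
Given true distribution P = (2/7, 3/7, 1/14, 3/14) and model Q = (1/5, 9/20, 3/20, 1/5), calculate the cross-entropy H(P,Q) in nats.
1.2824 nats

Cross-entropy: H(P,Q) = -Σ p(x) log q(x)

Alternatively: H(P,Q) = H(P) + D_KL(P||Q)
H(P) = 1.2397 nats
D_KL(P||Q) = 0.0428 nats

H(P,Q) = 1.2397 + 0.0428 = 1.2824 nats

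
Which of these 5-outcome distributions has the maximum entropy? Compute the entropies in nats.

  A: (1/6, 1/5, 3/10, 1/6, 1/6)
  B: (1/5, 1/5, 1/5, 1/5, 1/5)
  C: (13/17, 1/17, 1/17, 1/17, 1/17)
B

For a discrete distribution over n outcomes, entropy is maximized by the uniform distribution.

Computing entropies:
H(A) = 1.5790 nats
H(B) = 1.6094 nats
H(C) = 0.8718 nats

The uniform distribution (where all probabilities equal 1/5) achieves the maximum entropy of log_e(5) = 1.6094 nats.

Distribution B has the highest entropy.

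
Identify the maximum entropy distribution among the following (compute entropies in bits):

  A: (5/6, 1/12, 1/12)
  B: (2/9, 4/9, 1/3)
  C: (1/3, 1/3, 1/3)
C

For a discrete distribution over n outcomes, entropy is maximized by the uniform distribution.

Computing entropies:
H(A) = 0.8167 bits
H(B) = 1.5305 bits
H(C) = 1.5850 bits

The uniform distribution (where all probabilities equal 1/3) achieves the maximum entropy of log_2(3) = 1.5850 bits.

Distribution C has the highest entropy.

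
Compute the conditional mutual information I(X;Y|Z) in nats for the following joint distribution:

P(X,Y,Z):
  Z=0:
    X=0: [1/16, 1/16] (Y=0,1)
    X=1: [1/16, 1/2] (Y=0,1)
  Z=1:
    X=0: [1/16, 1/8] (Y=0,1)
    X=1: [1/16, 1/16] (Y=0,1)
0.0474 nats

Conditional mutual information: I(X;Y|Z) = H(X|Z) + H(Y|Z) - H(X,Y|Z)

H(Z) = 0.6211
H(X,Z) = 1.1574 → H(X|Z) = 0.5363
H(Y,Z) = 1.1574 → H(Y|Z) = 0.5363
H(X,Y,Z) = 1.6462 → H(X,Y|Z) = 1.0251

I(X;Y|Z) = 0.5363 + 0.5363 - 1.0251 = 0.0474 nats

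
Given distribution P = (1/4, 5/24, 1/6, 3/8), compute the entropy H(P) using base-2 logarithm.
1.9329 bits

Shannon entropy is H(X) = -Σ p(x) log p(x).

For P = (1/4, 5/24, 1/6, 3/8):
H = -1/4 × log_2(1/4) -5/24 × log_2(5/24) -1/6 × log_2(1/6) -3/8 × log_2(3/8)
H = 1.9329 bits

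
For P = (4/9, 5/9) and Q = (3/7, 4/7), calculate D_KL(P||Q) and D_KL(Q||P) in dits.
D_KL(P||Q) = 0.0002, D_KL(Q||P) = 0.0002

KL divergence is not symmetric: D_KL(P||Q) ≠ D_KL(Q||P) in general.

D_KL(P||Q) = 0.0002 dits
D_KL(Q||P) = 0.0002 dits

In this case they happen to be equal (to 4 decimal places).

This asymmetry is why KL divergence is not a true distance metric.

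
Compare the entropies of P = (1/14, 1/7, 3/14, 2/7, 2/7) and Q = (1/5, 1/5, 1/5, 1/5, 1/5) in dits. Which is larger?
Q

Computing entropies in dits:
H(P) = 0.6568
H(Q) = 0.6990

Distribution Q has higher entropy.

Intuition: The distribution closer to uniform (more spread out) has higher entropy.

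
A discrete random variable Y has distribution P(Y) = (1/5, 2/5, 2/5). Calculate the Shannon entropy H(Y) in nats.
1.0549 nats

Shannon entropy is H(X) = -Σ p(x) log p(x).

For P = (1/5, 2/5, 2/5):
H = -1/5 × log_e(1/5) -2/5 × log_e(2/5) -2/5 × log_e(2/5)
H = 1.0549 nats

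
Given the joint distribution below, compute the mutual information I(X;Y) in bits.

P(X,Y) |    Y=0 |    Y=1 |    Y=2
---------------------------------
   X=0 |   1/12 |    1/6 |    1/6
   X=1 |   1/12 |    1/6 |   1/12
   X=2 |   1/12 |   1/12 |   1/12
0.0242 bits

Mutual information: I(X;Y) = H(X) + H(Y) - H(X,Y)

Marginals:
P(X) = (5/12, 1/3, 1/4), H(X) = 1.5546 bits
P(Y) = (1/4, 5/12, 1/3), H(Y) = 1.5546 bits

Joint entropy: H(X,Y) = 3.0850 bits

I(X;Y) = 1.5546 + 1.5546 - 3.0850 = 0.0242 bits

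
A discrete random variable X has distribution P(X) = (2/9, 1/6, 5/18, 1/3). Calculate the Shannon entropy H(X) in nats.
1.3549 nats

Shannon entropy is H(X) = -Σ p(x) log p(x).

For P = (2/9, 1/6, 5/18, 1/3):
H = -2/9 × log_e(2/9) -1/6 × log_e(1/6) -5/18 × log_e(5/18) -1/3 × log_e(1/3)
H = 1.3549 nats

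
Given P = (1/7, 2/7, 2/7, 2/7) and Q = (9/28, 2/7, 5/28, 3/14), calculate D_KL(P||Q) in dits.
0.0437 dits

KL divergence: D_KL(P||Q) = Σ p(x) log(p(x)/q(x))

Computing term by term:
  x=0: 1/7 × log_10[(1/7)/(9/28)] = 1/7 × -0.3522 = -0.0503
  x=1: 2/7 × log_10[(2/7)/(2/7)] = 2/7 × 0.0000 = 0.0000
  x=2: 2/7 × log_10[(2/7)/(5/28)] = 2/7 × 0.2041 = 0.0583
  x=3: 2/7 × log_10[(2/7)/(3/14)] = 2/7 × 0.1249 = 0.0357

D_KL(P||Q) = 0.0437 dits

Note: KL divergence is always non-negative and equals 0 iff P = Q.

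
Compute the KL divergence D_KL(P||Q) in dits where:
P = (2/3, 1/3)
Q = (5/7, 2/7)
0.0023 dits

KL divergence: D_KL(P||Q) = Σ p(x) log(p(x)/q(x))

Computing term by term:
  x=0: 2/3 × log_10[(2/3)/(5/7)] = 2/3 × -0.0300 = -0.0200
  x=1: 1/3 × log_10[(1/3)/(2/7)] = 1/3 × 0.0669 = 0.0223

D_KL(P||Q) = 0.0023 dits

Note: KL divergence is always non-negative and equals 0 iff P = Q.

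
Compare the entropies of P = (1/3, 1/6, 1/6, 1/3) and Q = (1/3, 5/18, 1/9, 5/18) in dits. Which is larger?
P

Computing entropies in dits:
H(P) = 0.5775
H(Q) = 0.5741

Distribution P has higher entropy.

Intuition: The distribution closer to uniform (more spread out) has higher entropy.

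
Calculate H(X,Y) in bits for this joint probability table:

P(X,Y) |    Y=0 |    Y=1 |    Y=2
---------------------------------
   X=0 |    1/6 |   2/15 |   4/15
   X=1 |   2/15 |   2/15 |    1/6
2.5329 bits

Joint entropy is H(X,Y) = -Σ_{x,y} p(x,y) log p(x,y).

Summing over all non-zero entries:
H(X,Y) = -[1/6·log_2(1/6) + 2/15·log_2(2/15) + 4/15·log_2(4/15) + 2/15·log_2(2/15) + 2/15·log_2(2/15) + 1/6·log_2(1/6)]
H(X,Y) = 2.5329 bits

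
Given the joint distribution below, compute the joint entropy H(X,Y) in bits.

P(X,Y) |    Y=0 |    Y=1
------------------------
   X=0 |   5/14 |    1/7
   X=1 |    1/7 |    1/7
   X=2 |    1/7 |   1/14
2.4067 bits

Joint entropy is H(X,Y) = -Σ_{x,y} p(x,y) log p(x,y).

Summing over all non-zero entries:
H(X,Y) = -[5/14·log_2(5/14) + 1/7·log_2(1/7) + 1/7·log_2(1/7) + 1/7·log_2(1/7) + 1/7·log_2(1/7) + 1/14·log_2(1/14)]
H(X,Y) = 2.4067 bits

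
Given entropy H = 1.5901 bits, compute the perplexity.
3.0107

Perplexity is 2^H (or exp(H) for natural log).

H = 1.5901 bits
Perplexity = 2^1.5901 = 3.0107

Interpretation: The model's uncertainty is equivalent to choosing uniformly among 3.0 options.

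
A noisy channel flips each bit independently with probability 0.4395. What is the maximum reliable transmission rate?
0.0106 bits

For a binary symmetric channel (BSC) with error probability p:
Capacity C = 1 - H(p) bits per symbol

where H(p) = -p log₂(p) - (1-p) log₂(1-p) is the binary entropy function.

H(0.4395) = 0.9894 bits
C = 1 - 0.9894 = 0.0106 bits per symbol

This means we can reliably transmit up to 0.0106 bits of information per channel use.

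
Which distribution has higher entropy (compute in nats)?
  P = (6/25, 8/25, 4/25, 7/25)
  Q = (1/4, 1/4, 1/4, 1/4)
Q

Computing entropies in nats:
H(P) = 1.3568
H(Q) = 1.3863

Distribution Q has higher entropy.

Intuition: The distribution closer to uniform (more spread out) has higher entropy.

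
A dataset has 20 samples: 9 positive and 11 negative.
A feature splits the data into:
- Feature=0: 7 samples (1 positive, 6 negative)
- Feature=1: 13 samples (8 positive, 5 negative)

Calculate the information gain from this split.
0.1609 bits

Information Gain = H(Y) - H(Y|Feature)

Before split:
P(positive) = 9/20 = 0.4500
H(Y) = 0.9928 bits

After split:
Feature=0: H = 0.5917 bits (weight = 7/20)
Feature=1: H = 0.9612 bits (weight = 13/20)
H(Y|Feature) = (7/20)×0.5917 + (13/20)×0.9612 = 0.8319 bits

Information Gain = 0.9928 - 0.8319 = 0.1609 bits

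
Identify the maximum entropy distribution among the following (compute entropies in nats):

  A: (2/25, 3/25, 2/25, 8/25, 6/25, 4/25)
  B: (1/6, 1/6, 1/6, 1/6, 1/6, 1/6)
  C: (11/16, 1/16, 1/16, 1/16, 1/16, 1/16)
B

For a discrete distribution over n outcomes, entropy is maximized by the uniform distribution.

Computing entropies:
H(A) = 1.6589 nats
H(B) = 1.7918 nats
H(C) = 1.1240 nats

The uniform distribution (where all probabilities equal 1/6) achieves the maximum entropy of log_e(6) = 1.7918 nats.

Distribution B has the highest entropy.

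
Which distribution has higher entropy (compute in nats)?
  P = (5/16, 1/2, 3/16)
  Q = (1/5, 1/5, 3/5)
P

Computing entropies in nats:
H(P) = 1.0239
H(Q) = 0.9503

Distribution P has higher entropy.

Intuition: The distribution closer to uniform (more spread out) has higher entropy.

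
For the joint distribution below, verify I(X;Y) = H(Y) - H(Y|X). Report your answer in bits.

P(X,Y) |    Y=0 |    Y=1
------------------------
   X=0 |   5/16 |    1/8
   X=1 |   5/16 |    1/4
I(X;Y) = 0.0193 bits

Mutual information has multiple equivalent forms:
- I(X;Y) = H(X) - H(X|Y)
- I(X;Y) = H(Y) - H(Y|X)
- I(X;Y) = H(X) + H(Y) - H(X,Y)

Computing all quantities:
H(X) = 0.9887, H(Y) = 0.9544, H(X,Y) = 1.9238
H(X|Y) = 0.9694, H(Y|X) = 0.9351

Verification:
H(X) - H(X|Y) = 0.9887 - 0.9694 = 0.0193
H(Y) - H(Y|X) = 0.9544 - 0.9351 = 0.0193
H(X) + H(Y) - H(X,Y) = 0.9887 + 0.9544 - 1.9238 = 0.0193

All forms give I(X;Y) = 0.0193 bits. ✓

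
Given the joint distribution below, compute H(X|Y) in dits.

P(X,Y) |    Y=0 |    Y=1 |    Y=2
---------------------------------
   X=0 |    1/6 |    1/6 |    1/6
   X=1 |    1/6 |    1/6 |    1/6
0.3010 dits

Using the chain rule: H(X|Y) = H(X,Y) - H(Y)

First, compute H(X,Y) = 0.7782 dits

Marginal P(Y) = (1/3, 1/3, 1/3)
H(Y) = 0.4771 dits

H(X|Y) = H(X,Y) - H(Y) = 0.7782 - 0.4771 = 0.3010 dits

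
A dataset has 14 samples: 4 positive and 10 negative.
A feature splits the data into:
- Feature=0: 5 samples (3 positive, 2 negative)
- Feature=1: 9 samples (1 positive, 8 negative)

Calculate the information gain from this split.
0.1928 bits

Information Gain = H(Y) - H(Y|Feature)

Before split:
P(positive) = 4/14 = 0.2857
H(Y) = 0.8631 bits

After split:
Feature=0: H = 0.9710 bits (weight = 5/14)
Feature=1: H = 0.5033 bits (weight = 9/14)
H(Y|Feature) = (5/14)×0.9710 + (9/14)×0.5033 = 0.6703 bits

Information Gain = 0.8631 - 0.6703 = 0.1928 bits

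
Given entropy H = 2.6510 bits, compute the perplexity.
6.2810

Perplexity is 2^H (or exp(H) for natural log).

H = 2.6510 bits
Perplexity = 2^2.6510 = 6.2810

Interpretation: The model's uncertainty is equivalent to choosing uniformly among 6.3 options.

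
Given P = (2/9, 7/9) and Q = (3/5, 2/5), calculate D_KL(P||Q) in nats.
0.2965 nats

KL divergence: D_KL(P||Q) = Σ p(x) log(p(x)/q(x))

Computing term by term:
  x=0: 2/9 × log_e[(2/9)/(3/5)] = 2/9 × -0.9933 = -0.2207
  x=1: 7/9 × log_e[(7/9)/(2/5)] = 7/9 × 0.6650 = 0.5172

D_KL(P||Q) = 0.2965 nats

Note: KL divergence is always non-negative and equals 0 iff P = Q.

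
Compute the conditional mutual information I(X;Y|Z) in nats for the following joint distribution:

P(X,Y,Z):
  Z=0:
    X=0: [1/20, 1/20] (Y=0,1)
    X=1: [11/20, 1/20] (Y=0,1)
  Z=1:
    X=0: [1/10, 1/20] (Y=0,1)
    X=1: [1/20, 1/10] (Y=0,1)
0.0627 nats

Conditional mutual information: I(X;Y|Z) = H(X|Z) + H(Y|Z) - H(X,Y|Z)

H(Z) = 0.6109
H(X,Z) = 1.1059 → H(X|Z) = 0.4950
H(Y,Z) = 1.1059 → H(Y|Z) = 0.4950
H(X,Y,Z) = 1.5383 → H(X,Y|Z) = 0.9274

I(X;Y|Z) = 0.4950 + 0.4950 - 0.9274 = 0.0627 nats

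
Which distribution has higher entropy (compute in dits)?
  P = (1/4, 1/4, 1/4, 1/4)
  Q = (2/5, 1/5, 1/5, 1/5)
P

Computing entropies in dits:
H(P) = 0.6021
H(Q) = 0.5786

Distribution P has higher entropy.

Intuition: The distribution closer to uniform (more spread out) has higher entropy.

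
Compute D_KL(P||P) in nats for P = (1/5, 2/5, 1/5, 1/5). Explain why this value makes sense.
0.0000 nats

KL divergence satisfies the Gibbs inequality: D_KL(P||Q) ≥ 0 for all distributions P, Q.

D_KL(P||Q) = Σ p(x) log(p(x)/q(x))
Each term is p(x) × log_e(p(x)/p(x)) = p(x) × log_e(1) = 0, so the sum is 0.
D_KL(P||Q) = 0.0000 nats

When P = Q, the KL divergence is exactly 0, as there is no 'divergence' between identical distributions.

This non-negativity is a fundamental property: relative entropy cannot be negative because it measures how different Q is from P.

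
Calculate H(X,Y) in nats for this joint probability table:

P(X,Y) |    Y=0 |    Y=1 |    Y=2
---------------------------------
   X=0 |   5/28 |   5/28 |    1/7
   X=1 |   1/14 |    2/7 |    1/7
1.7177 nats

Joint entropy is H(X,Y) = -Σ_{x,y} p(x,y) log p(x,y).

Summing over all non-zero entries:
H(X,Y) = -[5/28·log_e(5/28) + 5/28·log_e(5/28) + 1/7·log_e(1/7) + 1/14·log_e(1/14) + 2/7·log_e(2/7) + 1/7·log_e(1/7)]
H(X,Y) = 1.7177 nats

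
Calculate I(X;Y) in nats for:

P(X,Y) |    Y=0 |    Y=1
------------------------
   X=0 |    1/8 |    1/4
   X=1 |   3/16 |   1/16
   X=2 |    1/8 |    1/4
0.0673 nats

Mutual information: I(X;Y) = H(X) + H(Y) - H(X,Y)

Marginals:
P(X) = (3/8, 1/4, 3/8), H(X) = 1.0822 nats
P(Y) = (7/16, 9/16), H(Y) = 0.6853 nats

Joint entropy: H(X,Y) = 1.7002 nats

I(X;Y) = 1.0822 + 0.6853 - 1.7002 = 0.0673 nats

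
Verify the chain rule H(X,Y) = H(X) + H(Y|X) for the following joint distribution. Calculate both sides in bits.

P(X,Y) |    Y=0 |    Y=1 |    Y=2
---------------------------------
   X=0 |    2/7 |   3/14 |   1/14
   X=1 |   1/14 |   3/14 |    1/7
H(X,Y) = 2.4138, H(X) = 0.9852, H(Y|X) = 1.4286 (all in bits)

Chain rule: H(X,Y) = H(X) + H(Y|X)

Left side — joint entropy directly:
H(X,Y) = -Σ p(x,y) log p(x,y) = 2.4138 bits

Right side — compute H(Y|X) from the conditional distributions:
P(X) = (4/7, 3/7), so H(X) = 0.9852 bits
H(Y|X) = Σ_x P(X=x) · H(Y|X=x):
  P(Y|X=0) = (1/2, 3/8, 1/8), H(Y|X=0) = 1.4056, weight P(X=0) = 4/7
  P(Y|X=1) = (1/6, 1/2, 1/3), H(Y|X=1) = 1.4591, weight P(X=1) = 3/7
H(Y|X) = 1.4286 bits

H(X) + H(Y|X) = 0.9852 + 1.4286 = 2.4138 bits

Both sides equal 2.4138 bits. ✓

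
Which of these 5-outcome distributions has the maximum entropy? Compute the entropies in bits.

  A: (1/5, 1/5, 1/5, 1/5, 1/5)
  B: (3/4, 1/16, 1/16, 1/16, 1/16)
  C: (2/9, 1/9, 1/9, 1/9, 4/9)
A

For a discrete distribution over n outcomes, entropy is maximized by the uniform distribution.

Computing entropies:
H(A) = 2.3219 bits
H(B) = 1.3113 bits
H(C) = 2.0588 bits

The uniform distribution (where all probabilities equal 1/5) achieves the maximum entropy of log_2(5) = 2.3219 bits.

Distribution A has the highest entropy.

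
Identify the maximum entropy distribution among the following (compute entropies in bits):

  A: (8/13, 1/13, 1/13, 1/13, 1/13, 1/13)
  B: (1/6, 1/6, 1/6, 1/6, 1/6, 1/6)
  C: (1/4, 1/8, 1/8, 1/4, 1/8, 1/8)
B

For a discrete distribution over n outcomes, entropy is maximized by the uniform distribution.

Computing entropies:
H(A) = 1.8543 bits
H(B) = 2.5850 bits
H(C) = 2.5000 bits

The uniform distribution (where all probabilities equal 1/6) achieves the maximum entropy of log_2(6) = 2.5850 bits.

Distribution B has the highest entropy.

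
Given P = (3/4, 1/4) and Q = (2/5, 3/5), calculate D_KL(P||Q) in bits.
0.3644 bits

KL divergence: D_KL(P||Q) = Σ p(x) log(p(x)/q(x))

Computing term by term:
  x=0: 3/4 × log_2[(3/4)/(2/5)] = 3/4 × 0.9069 = 0.6802
  x=1: 1/4 × log_2[(1/4)/(3/5)] = 1/4 × -1.2630 = -0.3158

D_KL(P||Q) = 0.3644 bits

Note: KL divergence is always non-negative and equals 0 iff P = Q.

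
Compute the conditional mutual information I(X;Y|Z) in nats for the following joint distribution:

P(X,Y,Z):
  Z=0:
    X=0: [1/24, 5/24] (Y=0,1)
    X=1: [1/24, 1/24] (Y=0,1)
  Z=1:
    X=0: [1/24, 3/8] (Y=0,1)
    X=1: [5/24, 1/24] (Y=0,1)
0.2100 nats

Conditional mutual information: I(X;Y|Z) = H(X|Z) + H(Y|Z) - H(X,Y|Z)

H(Z) = 0.6365
H(X,Z) = 1.2650 → H(X|Z) = 0.6285
H(Y,Z) = 1.2650 → H(Y|Z) = 0.6285
H(X,Y,Z) = 1.6835 → H(X,Y|Z) = 1.0470

I(X;Y|Z) = 0.6285 + 0.6285 - 1.0470 = 0.2100 nats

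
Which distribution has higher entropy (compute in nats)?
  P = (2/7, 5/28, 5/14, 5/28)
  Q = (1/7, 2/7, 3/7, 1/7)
P

Computing entropies in nats:
H(P) = 1.3409
H(Q) = 1.2770

Distribution P has higher entropy.

Intuition: The distribution closer to uniform (more spread out) has higher entropy.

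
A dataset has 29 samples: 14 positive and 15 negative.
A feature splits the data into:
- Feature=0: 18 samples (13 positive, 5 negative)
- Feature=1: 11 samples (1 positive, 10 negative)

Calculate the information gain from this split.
0.3034 bits

Information Gain = H(Y) - H(Y|Feature)

Before split:
P(positive) = 14/29 = 0.4828
H(Y) = 0.9991 bits

After split:
Feature=0: H = 0.8524 bits (weight = 18/29)
Feature=1: H = 0.4395 bits (weight = 11/29)
H(Y|Feature) = (18/29)×0.8524 + (11/29)×0.4395 = 0.6958 bits

Information Gain = 0.9991 - 0.6958 = 0.3034 bits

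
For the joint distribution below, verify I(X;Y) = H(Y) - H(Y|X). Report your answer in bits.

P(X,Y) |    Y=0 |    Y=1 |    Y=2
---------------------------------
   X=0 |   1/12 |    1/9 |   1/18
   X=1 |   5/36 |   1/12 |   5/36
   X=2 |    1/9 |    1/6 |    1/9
I(X;Y) = 0.0344 bits

Mutual information has multiple equivalent forms:
- I(X;Y) = H(X) - H(X|Y)
- I(X;Y) = H(Y) - H(Y|X)
- I(X;Y) = H(X) + H(Y) - H(X,Y)

Computing all quantities:
H(X) = 1.5605, H(Y) = 1.5816, H(X,Y) = 3.1077
H(X|Y) = 1.5261, H(Y|X) = 1.5472

Verification:
H(X) - H(X|Y) = 1.5605 - 1.5261 = 0.0344
H(Y) - H(Y|X) = 1.5816 - 1.5472 = 0.0344
H(X) + H(Y) - H(X,Y) = 1.5605 + 1.5816 - 3.1077 = 0.0344

All forms give I(X;Y) = 0.0344 bits. ✓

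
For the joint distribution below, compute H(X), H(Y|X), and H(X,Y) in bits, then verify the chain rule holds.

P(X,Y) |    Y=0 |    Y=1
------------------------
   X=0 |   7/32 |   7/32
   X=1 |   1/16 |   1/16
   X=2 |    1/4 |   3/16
H(X,Y) = 2.4121, H(X) = 1.4186, H(Y|X) = 0.9935 (all in bits)

Chain rule: H(X,Y) = H(X) + H(Y|X)

Left side — joint entropy directly:
H(X,Y) = -Σ p(x,y) log p(x,y) = 2.4121 bits

Right side — compute H(Y|X) from the conditional distributions:
P(X) = (7/16, 1/8, 7/16), so H(X) = 1.4186 bits
H(Y|X) = Σ_x P(X=x) · H(Y|X=x):
  P(Y|X=0) = (1/2, 1/2), H(Y|X=0) = 1.0000, weight P(X=0) = 7/16
  P(Y|X=1) = (1/2, 1/2), H(Y|X=1) = 1.0000, weight P(X=1) = 1/8
  P(Y|X=2) = (4/7, 3/7), H(Y|X=2) = 0.9852, weight P(X=2) = 7/16
H(Y|X) = 0.9935 bits

H(X) + H(Y|X) = 1.4186 + 0.9935 = 2.4121 bits

Both sides equal 2.4121 bits. ✓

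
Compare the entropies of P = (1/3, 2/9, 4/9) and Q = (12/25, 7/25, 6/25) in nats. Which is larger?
P

Computing entropies in nats:
H(P) = 1.0609
H(Q) = 1.0512

Distribution P has higher entropy.

Intuition: The distribution closer to uniform (more spread out) has higher entropy.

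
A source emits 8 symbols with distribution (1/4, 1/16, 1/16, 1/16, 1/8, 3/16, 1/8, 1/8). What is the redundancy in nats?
0.1193 nats

Redundancy measures how far a source is from maximum entropy:
R = H_max - H(X)

Maximum entropy for 8 symbols: H_max = log_e(8) = 2.0794 nats
Actual entropy: H(X) = 1.9601 nats
Redundancy: R = 2.0794 - 1.9601 = 0.1193 nats

This redundancy represents potential for compression: the source could be compressed by 0.1193 nats per symbol.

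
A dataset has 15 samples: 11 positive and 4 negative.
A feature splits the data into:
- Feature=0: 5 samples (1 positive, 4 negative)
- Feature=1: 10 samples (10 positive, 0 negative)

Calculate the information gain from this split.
0.5960 bits

Information Gain = H(Y) - H(Y|Feature)

Before split:
P(positive) = 11/15 = 0.7333
H(Y) = 0.8366 bits

After split:
Feature=0: H = 0.7219 bits (weight = 5/15)
Feature=1: H = 0.0000 bits (weight = 10/15)
H(Y|Feature) = (5/15)×0.7219 + (10/15)×0.0000 = 0.2406 bits

Information Gain = 0.8366 - 0.2406 = 0.5960 bits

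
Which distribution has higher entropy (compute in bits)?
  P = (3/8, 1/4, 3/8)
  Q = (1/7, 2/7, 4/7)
P

Computing entropies in bits:
H(P) = 1.5613
H(Q) = 1.3788

Distribution P has higher entropy.

Intuition: The distribution closer to uniform (more spread out) has higher entropy.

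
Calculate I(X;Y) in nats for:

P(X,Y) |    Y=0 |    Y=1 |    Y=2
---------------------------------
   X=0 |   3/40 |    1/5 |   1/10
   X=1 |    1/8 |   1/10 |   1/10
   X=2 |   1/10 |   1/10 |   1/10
0.0255 nats

Mutual information: I(X;Y) = H(X) + H(Y) - H(X,Y)

Marginals:
P(X) = (3/8, 13/40, 3/10), H(X) = 1.0943 nats
P(Y) = (3/10, 2/5, 3/10), H(Y) = 1.0889 nats

Joint entropy: H(X,Y) = 2.1576 nats

I(X;Y) = 1.0943 + 1.0889 - 2.1576 = 0.0255 nats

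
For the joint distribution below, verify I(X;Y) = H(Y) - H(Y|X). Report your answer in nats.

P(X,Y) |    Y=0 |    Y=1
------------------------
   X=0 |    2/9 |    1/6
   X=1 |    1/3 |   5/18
I(X;Y) = 0.0003 nats

Mutual information has multiple equivalent forms:
- I(X;Y) = H(X) - H(X|Y)
- I(X;Y) = H(Y) - H(Y|X)
- I(X;Y) = H(X) + H(Y) - H(X,Y)

Computing all quantities:
H(X) = 0.6682, H(Y) = 0.6870, H(X,Y) = 1.3549
H(X|Y) = 0.6679, H(Y|X) = 0.6866

Verification:
H(X) - H(X|Y) = 0.6682 - 0.6679 = 0.0003
H(Y) - H(Y|X) = 0.6870 - 0.6866 = 0.0003
H(X) + H(Y) - H(X,Y) = 0.6682 + 0.6870 - 1.3549 = 0.0003

All forms give I(X;Y) = 0.0003 nats. ✓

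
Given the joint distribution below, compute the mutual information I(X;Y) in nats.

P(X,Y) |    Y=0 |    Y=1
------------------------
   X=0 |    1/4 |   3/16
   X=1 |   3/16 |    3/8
0.0285 nats

Mutual information: I(X;Y) = H(X) + H(Y) - H(X,Y)

Marginals:
P(X) = (7/16, 9/16), H(X) = 0.6853 nats
P(Y) = (7/16, 9/16), H(Y) = 0.6853 nats

Joint entropy: H(X,Y) = 1.3421 nats

I(X;Y) = 0.6853 + 0.6853 - 1.3421 = 0.0285 nats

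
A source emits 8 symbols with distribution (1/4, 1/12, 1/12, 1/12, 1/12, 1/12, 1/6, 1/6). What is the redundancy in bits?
0.1446 bits

Redundancy measures how far a source is from maximum entropy:
R = H_max - H(X)

Maximum entropy for 8 symbols: H_max = log_2(8) = 3.0000 bits
Actual entropy: H(X) = 2.8554 bits
Redundancy: R = 3.0000 - 2.8554 = 0.1446 bits

This redundancy represents potential for compression: the source could be compressed by 0.1446 bits per symbol.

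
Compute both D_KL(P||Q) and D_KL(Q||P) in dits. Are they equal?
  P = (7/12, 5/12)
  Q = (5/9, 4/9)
D_KL(P||Q) = 0.0007, D_KL(Q||P) = 0.0007

KL divergence is not symmetric: D_KL(P||Q) ≠ D_KL(Q||P) in general.

D_KL(P||Q) = 0.0007 dits
D_KL(Q||P) = 0.0007 dits

In this case they happen to be equal (to 4 decimal places).

This asymmetry is why KL divergence is not a true distance metric.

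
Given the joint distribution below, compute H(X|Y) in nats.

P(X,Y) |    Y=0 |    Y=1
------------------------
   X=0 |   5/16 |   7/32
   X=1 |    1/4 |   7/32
0.6897 nats

Using the chain rule: H(X|Y) = H(X,Y) - H(Y)

First, compute H(X,Y) = 1.3750 nats

Marginal P(Y) = (9/16, 7/16)
H(Y) = 0.6853 nats

H(X|Y) = H(X,Y) - H(Y) = 1.3750 - 0.6853 = 0.6897 nats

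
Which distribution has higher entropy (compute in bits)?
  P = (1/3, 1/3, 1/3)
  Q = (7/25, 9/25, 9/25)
P

Computing entropies in bits:
H(P) = 1.5850
H(Q) = 1.5755

Distribution P has higher entropy.

Intuition: The distribution closer to uniform (more spread out) has higher entropy.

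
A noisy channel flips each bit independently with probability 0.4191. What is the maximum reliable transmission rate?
0.0190 bits

For a binary symmetric channel (BSC) with error probability p:
Capacity C = 1 - H(p) bits per symbol

where H(p) = -p log₂(p) - (1-p) log₂(1-p) is the binary entropy function.

H(0.4191) = 0.9810 bits
C = 1 - 0.9810 = 0.0190 bits per symbol

This means we can reliably transmit up to 0.0190 bits of information per channel use.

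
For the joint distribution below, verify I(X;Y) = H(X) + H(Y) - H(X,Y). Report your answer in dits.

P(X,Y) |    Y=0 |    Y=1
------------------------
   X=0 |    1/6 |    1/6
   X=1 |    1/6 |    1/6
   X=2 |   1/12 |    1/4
I(X;Y) = 0.0129 dits

Mutual information has multiple equivalent forms:
- I(X;Y) = H(X) - H(X|Y)
- I(X;Y) = H(Y) - H(Y|X)
- I(X;Y) = H(X) + H(Y) - H(X,Y)

Computing all quantities:
H(X) = 0.4771, H(Y) = 0.2950, H(X,Y) = 0.7592
H(X|Y) = 0.4642, H(Y|X) = 0.2821

Verification:
H(X) - H(X|Y) = 0.4771 - 0.4642 = 0.0129
H(Y) - H(Y|X) = 0.2950 - 0.2821 = 0.0129
H(X) + H(Y) - H(X,Y) = 0.4771 + 0.2950 - 0.7592 = 0.0129

All forms give I(X;Y) = 0.0129 dits. ✓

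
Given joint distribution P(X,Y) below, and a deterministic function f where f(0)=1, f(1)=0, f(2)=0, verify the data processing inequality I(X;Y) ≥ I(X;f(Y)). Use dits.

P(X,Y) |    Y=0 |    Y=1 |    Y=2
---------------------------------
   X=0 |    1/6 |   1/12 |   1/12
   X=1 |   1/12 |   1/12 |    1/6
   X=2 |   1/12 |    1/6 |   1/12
I(X;Y) = 0.0256, I(X;f(Y)) = 0.0133, inequality holds: 0.0256 ≥ 0.0133

Data Processing Inequality: For any Markov chain X → Y → Z, we have I(X;Y) ≥ I(X;Z).

Here Z = f(Y) is a deterministic function of Y, forming X → Y → Z.

Original I(X;Y) = 0.0256 dits

After applying f:
P(X,Z) where Z=f(Y):
- P(X,Z=0) = P(X,Y=1) + P(X,Y=2)
- P(X,Z=1) = P(X,Y=0)

I(X;Z) = I(X;f(Y)) = 0.0133 dits

Verification: 0.0256 ≥ 0.0133 ✓

Information cannot be created by processing; the function f can only lose information about X.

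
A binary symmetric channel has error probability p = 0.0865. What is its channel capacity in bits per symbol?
0.5753 bits

For a binary symmetric channel (BSC) with error probability p:
Capacity C = 1 - H(p) bits per symbol

where H(p) = -p log₂(p) - (1-p) log₂(1-p) is the binary entropy function.

H(0.0865) = 0.4247 bits
C = 1 - 0.4247 = 0.5753 bits per symbol

This means we can reliably transmit up to 0.5753 bits of information per channel use.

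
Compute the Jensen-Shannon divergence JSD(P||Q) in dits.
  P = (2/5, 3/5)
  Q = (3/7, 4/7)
0.0002 dits

Jensen-Shannon divergence is:
JSD(P||Q) = 0.5 × D_KL(P||M) + 0.5 × D_KL(Q||M)
where M = 0.5 × (P + Q) is the mixture distribution.

M = 0.5 × (2/5, 3/5) + 0.5 × (3/7, 4/7) = (0.414286, 0.585714)

D_KL(P||M) = 0.0002 dits
D_KL(Q||M) = 0.0002 dits

JSD(P||Q) = 0.5 × 0.0002 + 0.5 × 0.0002 = 0.0002 dits

Unlike KL divergence, JSD is symmetric and bounded: 0 ≤ JSD ≤ log(2).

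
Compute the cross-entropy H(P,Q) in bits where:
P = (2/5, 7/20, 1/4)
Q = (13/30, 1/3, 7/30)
1.5622 bits

Cross-entropy: H(P,Q) = -Σ p(x) log q(x)

Alternatively: H(P,Q) = H(P) + D_KL(P||Q)
H(P) = 1.5589 bits
D_KL(P||Q) = 0.0033 bits

H(P,Q) = 1.5589 + 0.0033 = 1.5622 bits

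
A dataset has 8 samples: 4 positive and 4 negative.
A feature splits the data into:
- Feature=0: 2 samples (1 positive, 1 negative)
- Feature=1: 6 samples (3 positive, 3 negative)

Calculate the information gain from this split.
0.0000 bits

Information Gain = H(Y) - H(Y|Feature)

Before split:
P(positive) = 4/8 = 0.5000
H(Y) = 1.0000 bits

After split:
Feature=0: H = 1.0000 bits (weight = 2/8)
Feature=1: H = 1.0000 bits (weight = 6/8)
H(Y|Feature) = (2/8)×1.0000 + (6/8)×1.0000 = 1.0000 bits

Information Gain = 1.0000 - 1.0000 = 0.0000 bits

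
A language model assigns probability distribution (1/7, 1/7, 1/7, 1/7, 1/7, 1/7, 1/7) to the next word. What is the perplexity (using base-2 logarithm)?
7.0000

Perplexity is 2^H (or exp(H) for natural log).

First, H = -Σ p log p = 2.8074 bits
Perplexity = 2^2.8074 = 7.0000

Interpretation: The model's uncertainty is equivalent to choosing uniformly among 7.0 options.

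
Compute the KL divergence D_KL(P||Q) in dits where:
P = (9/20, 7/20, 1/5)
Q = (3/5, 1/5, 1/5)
0.0288 dits

KL divergence: D_KL(P||Q) = Σ p(x) log(p(x)/q(x))

Computing term by term:
  x=0: 9/20 × log_10[(9/20)/(3/5)] = 9/20 × -0.1249 = -0.0562
  x=1: 7/20 × log_10[(7/20)/(1/5)] = 7/20 × 0.2430 = 0.0851
  x=2: 1/5 × log_10[(1/5)/(1/5)] = 1/5 × 0.0000 = 0.0000

D_KL(P||Q) = 0.0288 dits

Note: KL divergence is always non-negative and equals 0 iff P = Q.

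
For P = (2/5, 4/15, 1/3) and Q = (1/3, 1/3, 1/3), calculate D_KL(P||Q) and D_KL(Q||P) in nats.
D_KL(P||Q) = 0.0134, D_KL(Q||P) = 0.0136

KL divergence is not symmetric: D_KL(P||Q) ≠ D_KL(Q||P) in general.

D_KL(P||Q) = 0.0134 nats
D_KL(Q||P) = 0.0136 nats

No, they are not equal!

This asymmetry is why KL divergence is not a true distance metric.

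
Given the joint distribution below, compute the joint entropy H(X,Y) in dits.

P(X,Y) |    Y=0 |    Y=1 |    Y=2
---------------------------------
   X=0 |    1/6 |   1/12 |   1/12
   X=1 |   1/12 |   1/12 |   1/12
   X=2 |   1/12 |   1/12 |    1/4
0.9097 dits

Joint entropy is H(X,Y) = -Σ_{x,y} p(x,y) log p(x,y).

Summing over all non-zero entries:
H(X,Y) = -[1/6·log_10(1/6) + 1/12·log_10(1/12) + 1/12·log_10(1/12) + 1/12·log_10(1/12) + 1/12·log_10(1/12) + 1/12·log_10(1/12) + 1/12·log_10(1/12) + 1/12·log_10(1/12) + 1/4·log_10(1/4)]
H(X,Y) = 0.9097 dits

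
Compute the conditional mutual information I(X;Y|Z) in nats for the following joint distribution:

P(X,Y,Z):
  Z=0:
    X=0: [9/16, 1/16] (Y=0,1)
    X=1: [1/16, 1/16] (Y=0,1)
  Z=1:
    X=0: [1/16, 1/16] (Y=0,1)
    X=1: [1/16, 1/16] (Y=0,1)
0.0481 nats

Conditional mutual information: I(X;Y|Z) = H(X|Z) + H(Y|Z) - H(X,Y|Z)

H(Z) = 0.5623
H(X,Z) = 1.0735 → H(X|Z) = 0.5112
H(Y,Z) = 1.0735 → H(Y|Z) = 0.5112
H(X,Y,Z) = 1.5366 → H(X,Y|Z) = 0.9743

I(X;Y|Z) = 0.5112 + 0.5112 - 0.9743 = 0.0481 nats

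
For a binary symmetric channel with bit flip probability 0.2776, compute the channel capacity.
0.1478 bits

For a binary symmetric channel (BSC) with error probability p:
Capacity C = 1 - H(p) bits per symbol

where H(p) = -p log₂(p) - (1-p) log₂(1-p) is the binary entropy function.

H(0.2776) = 0.8522 bits
C = 1 - 0.8522 = 0.1478 bits per symbol

This means we can reliably transmit up to 0.1478 bits of information per channel use.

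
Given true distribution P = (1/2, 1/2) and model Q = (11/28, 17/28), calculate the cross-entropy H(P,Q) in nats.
0.7167 nats

Cross-entropy: H(P,Q) = -Σ p(x) log q(x)

Alternatively: H(P,Q) = H(P) + D_KL(P||Q)
H(P) = 0.6931 nats
D_KL(P||Q) = 0.0235 nats

H(P,Q) = 0.6931 + 0.0235 = 0.7167 nats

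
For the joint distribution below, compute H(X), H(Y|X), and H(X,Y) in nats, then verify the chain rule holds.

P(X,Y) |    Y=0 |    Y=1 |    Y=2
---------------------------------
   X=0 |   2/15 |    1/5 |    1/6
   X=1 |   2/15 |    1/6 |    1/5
H(X,Y) = 1.7783, H(X) = 0.6931, H(Y|X) = 1.0852 (all in nats)

Chain rule: H(X,Y) = H(X) + H(Y|X)

Left side — joint entropy directly:
H(X,Y) = -Σ p(x,y) log p(x,y) = 1.7783 nats

Right side — compute H(Y|X) from the conditional distributions:
P(X) = (1/2, 1/2), so H(X) = 0.6931 nats
H(Y|X) = Σ_x P(X=x) · H(Y|X=x):
  P(Y|X=0) = (4/15, 2/5, 1/3), H(Y|X=0) = 1.0852, weight P(X=0) = 1/2
  P(Y|X=1) = (4/15, 1/3, 2/5), H(Y|X=1) = 1.0852, weight P(X=1) = 1/2
H(Y|X) = 1.0852 nats

H(X) + H(Y|X) = 0.6931 + 1.0852 = 1.7783 nats

Both sides equal 1.7783 nats. ✓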